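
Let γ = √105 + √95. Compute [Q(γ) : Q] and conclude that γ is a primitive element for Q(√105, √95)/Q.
[Q(γ) : Q] = 4 (equivalently, Q(γ) = Q(√105, √95))

Obviously Q(γ) ⊆ Q(√105, √95), and [Q(√105, √95):Q] = 4 (since 105, 95 are distinct squarefree integers > 1 with 9975 not a perfect square). To show equality we compute the minimal polynomial of γ. From γ = √105 + √95: γ^2 = 105 + 2√(9975) + 95 = 200 + 2√(9975), so γ^2 - 200 = 2√(9975); squaring, (γ^2 - 200)^2 = 4·9975, i.e. γ^4 - 400γ^2 + 40000 - 39900 = 0, i.e. γ^4 - 400γ^2 + 100 = 0. So γ is a root of x^4 - 400x^2 + 100. This polynomial is irreducible over Q: it has no rational root (each ±√105 ± √95 is irrational), and any factorization into two quadratics over Q would force √(9975) ∈ Q (pairing opposite roots) or √105, √95 ∈ Q (other pairings), all impossible. Hence [Q(γ):Q] = 4 = [Q(√105, √95):Q], so Q(γ) = Q(√105, √95).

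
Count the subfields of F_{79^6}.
F_{79^6} has 4 subfields

The subfields of F_{p^n} are exactly the fields F_{p^d} for d | n (each is the fixed field of the unique index-d subgroup of Gal(F_{p^n}/F_p) ≅ Z/nZ). The divisors of n = 6 are {1, 2, 3, 6}, giving 4 subfields: F_{79^1}, F_{79^2}, F_{79^3}, F_{79^6}.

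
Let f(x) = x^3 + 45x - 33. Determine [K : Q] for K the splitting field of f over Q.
[K : Q] = 6

By the rational root test, any rational root of the monic integer polynomial f(x) = x^3 + 45x - 33 must be an integer dividing the constant term -33, i.e. one of ±{1, 3, 11, 33}. Evaluating: f(1) = 13, f(-1) = -79, f(3) = 129, f(-3) = -195, f(11) = 1793, f(-11) = -1859, f(33) = 37389, f(-33) = -37455; none is 0, so f has no rational root and is therefore irreducible over Q (a cubic with no linear factor over a field is irreducible). For an irreducible cubic, the Galois group is A_3 or S_3 according as the discriminant disc(f) = -4a^3 - 27b^2 = -4·(45)^3 - 27·(-33)^2 = -393903 is or is not a square in Q. Here disc(f) = -393903 is not a perfect square in Q, so the Galois group of f over Q is not contained in A_3 and must be all of S_3. The splitting field has degree |S_3| = 6 over Q, so [K : Q] = 6.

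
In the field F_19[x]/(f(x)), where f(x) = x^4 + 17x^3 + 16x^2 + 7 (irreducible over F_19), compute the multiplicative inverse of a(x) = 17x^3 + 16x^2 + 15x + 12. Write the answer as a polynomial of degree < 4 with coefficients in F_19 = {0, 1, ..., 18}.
a(x)^(-1) ≡ 3x^3 + 11x^2 + x + 7 (mod f(x))

Since f is irreducible over F_19, F_19[x]/(f) is a field and a(x) ≠ 0 has an inverse. Apply the extended Euclidean algorithm to f(x) and a(x) in F_19[x]: f(x) = (9x + 16)·a(x) + (5x^2 + 13x + 5);  a(x) = (11x + 5)·(5x^2 + 13x + 5) + (9x + 6);  (5x^2 + 13x + 5) = (9x + 6)·(9x + 6) + (7). The last nonzero remainder is the constant 7 = gcd(f, a) in F_19. Back-substituting through the division chain expresses 7 = s(x)·a(x) + t(x)·f(x) with s(x) ≡ 2x^3 + x^2 + 7x + 11 (mod f), so (2x^3 + x^2 + 7x + 11)·a(x) ≡ 7 (mod f). Multiplying by 7^(-1) ≡ 11 in F_19 gives a(x)^(-1) ≡ 11·(2x^3 + x^2 + 7x + 11) ≡ 3x^3 + 11x^2 + x + 7 (mod f). Check: (17x^3 + 16x^2 + 15x + 12)·(3x^3 + 11x^2 + x + 7) = 13x^6 + 7x^5 + 10x^4 + 13x^3 + 12x^2 + 3x + 8 ≡ 1 (mod x^4 + 17x^3 + 16x^2 + 7).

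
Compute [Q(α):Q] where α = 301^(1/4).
[Q(α):Q] = 4

α is a root of x^4 - 301. By Eisenstein's criterion at the prime p = 7 (which divides the constant term 301 but p^2 = 49 does not, since 301 is squarefree), x^4 - 301 is irreducible over Q. Hence [Q(α):Q] = 4.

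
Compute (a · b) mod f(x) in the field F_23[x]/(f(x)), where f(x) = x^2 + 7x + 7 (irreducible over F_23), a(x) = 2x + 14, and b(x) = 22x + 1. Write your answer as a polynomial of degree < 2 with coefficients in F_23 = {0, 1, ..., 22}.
a · b ≡ 2x + 5 (mod f(x))

Multiply in F_23[x]: a(x)·b(x) = (2x + 14)·(22x + 1) = 21x^2 + 11x + 14. This has degree ≥ 2, so divide by f(x) over F_23: 21x^2 + 11x + 14 = (21)·(x^2 + 7x + 7) + (2x + 5). Hence a·b ≡ 2x + 5 (mod f). (F_23[x]/(f) is a field with 23^2 = 529 elements since f is irreducible of degree 2.)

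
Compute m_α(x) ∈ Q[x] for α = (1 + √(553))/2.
m_α(x) = x^2 - x - 138

From 2α - 1 = √(553), squaring gives (2α - 1)^2 = 553, i.e. 4α^2 - 4α + 1 = 553, so α^2 - α + (1 - 553)/4 = 0. Since 553 ≡ 1 (mod 4), (1 - 553)/4 = -138 ∈ Z. The polynomial x^2 - x - 138 has discriminant 1 - 4·(-138) = 553, which is not a perfect square in Q (d = 553 is squarefree and ≠ 1), so x^2 - x - 138 is irreducible over Q. It is the minimal polynomial of α.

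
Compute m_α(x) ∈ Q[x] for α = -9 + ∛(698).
m_α(x) = x^3 + 27x^2 + 243x + 31

Set β = α + 9 = ∛(698), so β^3 = 698. Then (α + 9)^3 - 698 = 0, i.e. α is a root of g(x) = (x + 9)^3 - 698 = x^3 + 27x^2 + 243x + 31. Since g(x) = h(x + 9) where h(x) = x^3 - 698, and h is irreducible over Q (because 698 is not a perfect cube, so h has no rational root, and a monic cubic with no rational root is irreducible), g is also irreducible (irreducibility is preserved under the substitution x → x + 9). Hence m_α(x) = x^3 + 27x^2 + 243x + 31.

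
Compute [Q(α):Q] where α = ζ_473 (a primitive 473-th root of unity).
[Q(α):Q] = 420

The minimal polynomial of ζ_473 over Q is the 473-th cyclotomic polynomial Φ_473(x), which is irreducible over Q and has degree φ(473) = 420. Hence [Q(α):Q] = φ(473) = 420.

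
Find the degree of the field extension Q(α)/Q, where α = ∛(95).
[Q(α):Q] = 3

The minimal polynomial of α is x^3 - 95, irreducible over Q since 95 is not a perfect cube (so x^3 - 95 has no rational root). Hence [Q(α):Q] = deg(m_α) = 3.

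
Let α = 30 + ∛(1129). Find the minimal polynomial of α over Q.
m_α(x) = x^3 - 90x^2 + 2700x - 28129

Set β = α - 30 = ∛(1129), so β^3 = 1129. Then (α - 30)^3 - 1129 = 0, i.e. α is a root of g(x) = (x - 30)^3 - 1129 = x^3 - 90x^2 + 2700x - 28129. Since g(x) = h(x - 30) where h(x) = x^3 - 1129, and h is irreducible over Q (because 1129 is not a perfect cube, so h has no rational root, and a monic cubic with no rational root is irreducible), g is also irreducible (irreducibility is preserved under the substitution x → x - 30). Hence m_α(x) = x^3 - 90x^2 + 2700x - 28129.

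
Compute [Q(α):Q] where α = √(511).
[Q(α):Q] = 2

[Q(α):Q] equals the degree of the minimal polynomial of α. Here α^2 = 511 and x^2 - 511 is irreducible (d = 511 is squarefree, ≠ 1, hence not a square), so deg(m_α) = 2. Thus [Q(α):Q] = 2.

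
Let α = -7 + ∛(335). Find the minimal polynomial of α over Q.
m_α(x) = x^3 + 21x^2 + 147x + 8

Set β = α + 7 = ∛(335), so β^3 = 335. Then (α + 7)^3 - 335 = 0, i.e. α is a root of g(x) = (x + 7)^3 - 335 = x^3 + 21x^2 + 147x + 8. Since g(x) = h(x + 7) where h(x) = x^3 - 335, and h is irreducible over Q (because 335 is not a perfect cube, so h has no rational root, and a monic cubic with no rational root is irreducible), g is also irreducible (irreducibility is preserved under the substitution x → x + 7). Hence m_α(x) = x^3 + 21x^2 + 147x + 8.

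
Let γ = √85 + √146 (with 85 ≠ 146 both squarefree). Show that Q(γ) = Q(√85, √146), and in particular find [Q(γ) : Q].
[Q(γ) : Q] = 4 (equivalently, Q(γ) = Q(√85, √146))

Obviously Q(γ) ⊆ Q(√85, √146), and [Q(√85, √146):Q] = 4 (since 85, 146 are distinct squarefree integers > 1 with 12410 not a perfect square). To show equality we compute the minimal polynomial of γ. From γ = √85 + √146: γ^2 = 85 + 2√(12410) + 146 = 231 + 2√(12410), so γ^2 - 231 = 2√(12410); squaring, (γ^2 - 231)^2 = 4·12410, i.e. γ^4 - 462γ^2 + 53361 - 49640 = 0, i.e. γ^4 - 462γ^2 + 3721 = 0. So γ is a root of x^4 - 462x^2 + 3721. This polynomial is irreducible over Q: it has no rational root (each ±√85 ± √146 is irrational), and any factorization into two quadratics over Q would force √(12410) ∈ Q (pairing opposite roots) or √85, √146 ∈ Q (other pairings), all impossible. Hence [Q(γ):Q] = 4 = [Q(√85, √146):Q], so Q(γ) = Q(√85, √146).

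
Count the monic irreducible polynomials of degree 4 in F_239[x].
There are 815687880 monic irreducible polynomials of degree 4 over F_239

Each element of F_{239^4} that lies in no proper subfield is a root of exactly one monic irreducible of degree 4 over F_239, and each such polynomial has 4 distinct roots in F_{239^4}. By Möbius inversion the count is N_239(4) = (1/4) Σ_{d|4} μ(4/d) · 239^d = (1/4)(μ(4)·239^1 + μ(2)·239^2 + μ(1)·239^4) = 3262751520/4 = 815687880.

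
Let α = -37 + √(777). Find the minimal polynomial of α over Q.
m_α(x) = x^2 + 74x + 592

From α + 37 = √(777), squaring gives (α + 37)^2 = 777, i.e. α^2 + 74α + 1369 = 777, so α^2 + 74α + 592 = 0. The discriminant of x^2 + 74x + 592 is (74)^2 - 4·(592) = 5476 - 2368 = 3108, and 4·(777) is not a perfect square in Q since 777 is squarefree and ≠ 1. Hence x^2 + 74x + 592 is irreducible over Q and is the minimal polynomial of α.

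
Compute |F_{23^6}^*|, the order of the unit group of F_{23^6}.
|F_{23^6}^*| = 148035888

F_{23^6} has 23^6 = 148035889 elements; its multiplicative group consists of all nonzero elements, so |F_{23^6}^*| = 148035889 - 1 = 148035888. (It is cyclic since any finite subgroup of the multiplicative group of a field is cyclic.)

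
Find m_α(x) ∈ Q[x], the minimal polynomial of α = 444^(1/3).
m_α(x) = x^3 - 444

α satisfies α^3 = 444, so x^3 - 444 annihilates α. By the rational root test, a rational root p/q (in lowest terms) of x^3 - 444 would satisfy p^3 = 444 q^3, forcing q = 1 and p^3 = 444; but 444 is not a perfect cube, contradiction. A monic cubic over Q with no rational root is irreducible (any nontrivial factorization would include a linear factor). Hence x^3 - 444 is the minimal polynomial of α, and in particular [Q(α):Q] = 3.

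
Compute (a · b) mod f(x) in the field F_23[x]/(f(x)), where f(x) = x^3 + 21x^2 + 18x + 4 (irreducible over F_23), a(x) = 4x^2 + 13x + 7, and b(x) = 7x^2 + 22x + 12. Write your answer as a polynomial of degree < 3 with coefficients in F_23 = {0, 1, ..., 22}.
a · b ≡ 4x^2 + 16x + 18 (mod f(x))

Multiply in F_23[x]: a(x)·b(x) = (4x^2 + 13x + 7)·(7x^2 + 22x + 12) = 5x^4 + 18x^3 + 15x^2 + 11x + 15. This has degree ≥ 3, so divide by f(x) over F_23: 5x^4 + 18x^3 + 15x^2 + 11x + 15 = (5x + 5)·(x^3 + 21x^2 + 18x + 4) + (4x^2 + 16x + 18). Hence a·b ≡ 4x^2 + 16x + 18 (mod f). (F_23[x]/(f) is a field with 23^3 = 12167 elements since f is irreducible of degree 3.)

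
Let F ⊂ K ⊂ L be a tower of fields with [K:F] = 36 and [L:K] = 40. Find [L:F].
[L:F] = 1440

The tower law says that for any tower of field extensions F ⊂ K ⊂ L with finite degrees, [L:F] = [L:K] · [K:F]. Here this gives [L:F] = 40 · 36 = 1440.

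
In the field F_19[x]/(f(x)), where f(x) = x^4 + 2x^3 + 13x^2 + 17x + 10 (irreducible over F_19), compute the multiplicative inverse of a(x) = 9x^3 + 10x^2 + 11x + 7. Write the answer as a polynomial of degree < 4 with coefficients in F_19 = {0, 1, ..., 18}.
a(x)^(-1) ≡ 4x^3 + 18x^2 + 2x + 17 (mod f(x))

Since f is irreducible over F_19, F_19[x]/(f) is a field and a(x) ≠ 0 has an inverse. Apply the extended Euclidean algorithm to f(x) and a(x) in F_19[x]: f(x) = (17x + 13)·a(x) + (2x + 14);  a(x) = (14x^2 + 2x + 1)·(2x + 14) + (12). The last nonzero remainder is the constant 12 = gcd(f, a) in F_19. Back-substituting through the division chain expresses 12 = s(x)·a(x) + t(x)·f(x) with s(x) ≡ 10x^3 + 7x^2 + 5x + 14 (mod f), so (10x^3 + 7x^2 + 5x + 14)·a(x) ≡ 12 (mod f). Multiplying by 12^(-1) ≡ 8 in F_19 gives a(x)^(-1) ≡ 8·(10x^3 + 7x^2 + 5x + 14) ≡ 4x^3 + 18x^2 + 2x + 17 (mod f). Check: (9x^3 + 10x^2 + 11x + 7)·(4x^3 + 18x^2 + 2x + 17) = 17x^6 + 12x^5 + 14x^4 + 14x^2 + 11x + 5 ≡ 1 (mod x^4 + 2x^3 + 13x^2 + 17x + 10).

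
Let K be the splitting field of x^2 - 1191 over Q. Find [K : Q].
[K : Q] = 2

f(x) = x^2 - 1191 factors as (x - √1191)(x + √1191). The splitting field is K = Q(√1191). Since 1191 is squarefree and > 1, it is not a perfect square, so x^2 - 1191 is irreducible over Q and [Q(√1191) : Q] = 2. Hence [K : Q] = 2.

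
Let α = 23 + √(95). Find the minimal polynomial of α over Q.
m_α(x) = x^2 - 46x + 434

From α - 23 = √(95), squaring gives (α - 23)^2 = 95, i.e. α^2 - 46α + 529 = 95, so α^2 - 46α + 434 = 0. The discriminant of x^2 - 46x + 434 is (-46)^2 - 4·(434) = 2116 - 1736 = 380, and 4·(95) is not a perfect square in Q since 95 is squarefree and ≠ 1. Hence x^2 - 46x + 434 is irreducible over Q and is the minimal polynomial of α.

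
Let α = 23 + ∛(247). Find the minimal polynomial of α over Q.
m_α(x) = x^3 - 69x^2 + 1587x - 12414

Set β = α - 23 = ∛(247), so β^3 = 247. Then (α - 23)^3 - 247 = 0, i.e. α is a root of g(x) = (x - 23)^3 - 247 = x^3 - 69x^2 + 1587x - 12414. Since g(x) = h(x - 23) where h(x) = x^3 - 247, and h is irreducible over Q (because 247 is not a perfect cube, so h has no rational root, and a monic cubic with no rational root is irreducible), g is also irreducible (irreducibility is preserved under the substitution x → x - 23). Hence m_α(x) = x^3 - 69x^2 + 1587x - 12414.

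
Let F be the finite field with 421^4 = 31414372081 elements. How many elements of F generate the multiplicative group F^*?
There are φ(31414372080) = 6193152000 primitive elements

F_q^* is cyclic of order q - 1 = 31414372080. A cyclic group of order m has exactly φ(m) generators. Here m = 31414372080 = 2^4 · 3 · 5 · 7 · 13 · 17 · 211 · 401, so the number of primitive elements is φ(31414372080) = 6193152000.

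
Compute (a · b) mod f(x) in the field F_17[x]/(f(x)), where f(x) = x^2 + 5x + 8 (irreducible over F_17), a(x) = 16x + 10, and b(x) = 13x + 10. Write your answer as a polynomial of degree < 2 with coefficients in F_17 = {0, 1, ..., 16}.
a · b ≡ 15x (mod f(x))

Multiply in F_17[x]: a(x)·b(x) = (16x + 10)·(13x + 10) = 4x^2 + x + 15. This has degree ≥ 2, so divide by f(x) over F_17: 4x^2 + x + 15 = (4)·(x^2 + 5x + 8) + (15x). Hence a·b ≡ 15x (mod f). (F_17[x]/(f) is a field with 17^2 = 289 elements since f is irreducible of degree 2.)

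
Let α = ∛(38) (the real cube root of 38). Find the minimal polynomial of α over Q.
m_α(x) = x^3 - 38

α satisfies α^3 = 38, so x^3 - 38 annihilates α. By the rational root test, a rational root p/q (in lowest terms) of x^3 - 38 would satisfy p^3 = 38 q^3, forcing q = 1 and p^3 = 38; but 38 is not a perfect cube, contradiction. A monic cubic over Q with no rational root is irreducible (any nontrivial factorization would include a linear factor). Hence x^3 - 38 is the minimal polynomial of α, and in particular [Q(α):Q] = 3.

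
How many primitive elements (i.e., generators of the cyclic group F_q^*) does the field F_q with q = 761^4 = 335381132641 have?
There are φ(335381132640) = 79111323648 primitive elements

F_q^* is cyclic of order q - 1 = 335381132640. A cyclic group of order m has exactly φ(m) generators. Here m = 335381132640 = 2^5 · 3 · 5 · 17 · 19 · 127 · 17033, so the number of primitive elements is φ(335381132640) = 79111323648.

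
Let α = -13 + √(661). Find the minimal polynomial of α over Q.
m_α(x) = x^2 + 26x - 492

From α + 13 = √(661), squaring gives (α + 13)^2 = 661, i.e. α^2 + 26α + 169 = 661, so α^2 + 26α - 492 = 0. The discriminant of x^2 + 26x - 492 is (26)^2 - 4·(-492) = 676 + 1968 = 2644, and 4·(661) is not a perfect square in Q since 661 is squarefree and ≠ 1. Hence x^2 + 26x - 492 is irreducible over Q and is the minimal polynomial of α.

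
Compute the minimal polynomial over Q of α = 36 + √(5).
m_α(x) = x^2 - 72x + 1291

From α - 36 = √(5), squaring gives (α - 36)^2 = 5, i.e. α^2 - 72α + 1296 = 5, so α^2 - 72α + 1291 = 0. The discriminant of x^2 - 72x + 1291 is (-72)^2 - 4·(1291) = 5184 - 5164 = 20, and 4·(5) is not a perfect square in Q since 5 is squarefree and ≠ 1. Hence x^2 - 72x + 1291 is irreducible over Q and is the minimal polynomial of α.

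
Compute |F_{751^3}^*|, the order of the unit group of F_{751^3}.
|F_{751^3}^*| = 423564750

F_{751^3} has 751^3 = 423564751 elements; its multiplicative group consists of all nonzero elements, so |F_{751^3}^*| = 423564751 - 1 = 423564750. (It is cyclic since any finite subgroup of the multiplicative group of a field is cyclic.)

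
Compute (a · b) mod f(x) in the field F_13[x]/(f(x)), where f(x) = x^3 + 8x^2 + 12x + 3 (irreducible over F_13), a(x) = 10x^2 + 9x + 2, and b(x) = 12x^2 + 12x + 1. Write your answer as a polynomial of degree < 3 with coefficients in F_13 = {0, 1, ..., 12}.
a · b ≡ 8x^2 + 7x + 1 (mod f(x))

Multiply in F_13[x]: a(x)·b(x) = (10x^2 + 9x + 2)·(12x^2 + 12x + 1) = 3x^4 + 7x^3 + 12x^2 + 7x + 2. This has degree ≥ 3, so divide by f(x) over F_13: 3x^4 + 7x^3 + 12x^2 + 7x + 2 = (3x + 9)·(x^3 + 8x^2 + 12x + 3) + (8x^2 + 7x + 1). Hence a·b ≡ 8x^2 + 7x + 1 (mod f). (F_13[x]/(f) is a field with 13^3 = 2197 elements since f is irreducible of degree 3.)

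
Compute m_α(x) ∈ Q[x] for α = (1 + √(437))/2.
m_α(x) = x^2 - x - 109

From 2α - 1 = √(437), squaring gives (2α - 1)^2 = 437, i.e. 4α^2 - 4α + 1 = 437, so α^2 - α + (1 - 437)/4 = 0. Since 437 ≡ 1 (mod 4), (1 - 437)/4 = -109 ∈ Z. The polynomial x^2 - x - 109 has discriminant 1 - 4·(-109) = 437, which is not a perfect square in Q (d = 437 is squarefree and ≠ 1), so x^2 - x - 109 is irreducible over Q. It is the minimal polynomial of α.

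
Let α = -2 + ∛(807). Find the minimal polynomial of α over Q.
m_α(x) = x^3 + 6x^2 + 12x - 799

Set β = α + 2 = ∛(807), so β^3 = 807. Then (α + 2)^3 - 807 = 0, i.e. α is a root of g(x) = (x + 2)^3 - 807 = x^3 + 6x^2 + 12x - 799. Since g(x) = h(x + 2) where h(x) = x^3 - 807, and h is irreducible over Q (because 807 is not a perfect cube, so h has no rational root, and a monic cubic with no rational root is irreducible), g is also irreducible (irreducibility is preserved under the substitution x → x + 2). Hence m_α(x) = x^3 + 6x^2 + 12x - 799.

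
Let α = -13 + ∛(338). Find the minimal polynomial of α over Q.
m_α(x) = x^3 + 39x^2 + 507x + 1859

Set β = α + 13 = ∛(338), so β^3 = 338. Then (α + 13)^3 - 338 = 0, i.e. α is a root of g(x) = (x + 13)^3 - 338 = x^3 + 39x^2 + 507x + 1859. Since g(x) = h(x + 13) where h(x) = x^3 - 338, and h is irreducible over Q (because 338 is not a perfect cube, so h has no rational root, and a monic cubic with no rational root is irreducible), g is also irreducible (irreducibility is preserved under the substitution x → x + 13). Hence m_α(x) = x^3 + 39x^2 + 507x + 1859.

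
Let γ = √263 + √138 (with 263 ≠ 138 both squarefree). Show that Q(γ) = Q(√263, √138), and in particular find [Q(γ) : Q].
[Q(γ) : Q] = 4 (equivalently, Q(γ) = Q(√263, √138))

Obviously Q(γ) ⊆ Q(√263, √138), and [Q(√263, √138):Q] = 4 (since 263, 138 are distinct squarefree integers > 1 with 36294 not a perfect square). To show equality we compute the minimal polynomial of γ. From γ = √263 + √138: γ^2 = 263 + 2√(36294) + 138 = 401 + 2√(36294), so γ^2 - 401 = 2√(36294); squaring, (γ^2 - 401)^2 = 4·36294, i.e. γ^4 - 802γ^2 + 160801 - 145176 = 0, i.e. γ^4 - 802γ^2 + 15625 = 0. So γ is a root of x^4 - 802x^2 + 15625. This polynomial is irreducible over Q: it has no rational root (each ±√263 ± √138 is irrational), and any factorization into two quadratics over Q would force √(36294) ∈ Q (pairing opposite roots) or √263, √138 ∈ Q (other pairings), all impossible. Hence [Q(γ):Q] = 4 = [Q(√263, √138):Q], so Q(γ) = Q(√263, √138).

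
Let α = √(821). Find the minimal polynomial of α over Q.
m_α(x) = x^2 - 821

α satisfies α^2 - 821 = 0, so x^2 - 821 annihilates α. Since d = 821 is squarefree and ≠ 1, it is not a perfect square in Q, so x^2 - 821 has no rational root and is therefore irreducible over Q (a degree-2 polynomial over a field is irreducible iff it has no root). Hence m_α(x) = x^2 - 821.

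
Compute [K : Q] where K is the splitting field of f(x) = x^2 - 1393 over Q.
[K : Q] = 2

f(x) = x^2 - 1393 factors as (x - √1393)(x + √1393). The splitting field is K = Q(√1393). Since 1393 is squarefree and > 1, it is not a perfect square, so x^2 - 1393 is irreducible over Q and [Q(√1393) : Q] = 2. Hence [K : Q] = 2.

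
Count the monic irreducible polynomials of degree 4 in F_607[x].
There are 33938574288 monic irreducible polynomials of degree 4 over F_607

Each element of F_{607^4} that lies in no proper subfield is a root of exactly one monic irreducible of degree 4 over F_607, and each such polynomial has 4 distinct roots in F_{607^4}. By Möbius inversion the count is N_607(4) = (1/4) Σ_{d|4} μ(4/d) · 607^d = (1/4)(μ(4)·607^1 + μ(2)·607^2 + μ(1)·607^4) = 135754297152/4 = 33938574288.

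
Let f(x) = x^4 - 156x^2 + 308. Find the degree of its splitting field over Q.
[K : Q] = 4

Solving the quadratic in x^2: x^2 = (156 ± √(156^2 - 4·308))/2 = (156 ± √23104)/2 = (156 ± 152)/2, giving x^2 = 154 or x^2 = 2. So f(x) = (x^2 - 154)(x^2 - 2) and the roots of f are ±√154, ±√2. Hence the splitting field is K = Q(√154, √2). Since 154 and 2 are distinct squarefree integers > 1, their product 308 is not a perfect square, so √2 ∉ Q(√154). By the tower law [K:Q] = [Q(√154,√2):Q(√154)] · [Q(√154):Q] = 2 · 2 = 4.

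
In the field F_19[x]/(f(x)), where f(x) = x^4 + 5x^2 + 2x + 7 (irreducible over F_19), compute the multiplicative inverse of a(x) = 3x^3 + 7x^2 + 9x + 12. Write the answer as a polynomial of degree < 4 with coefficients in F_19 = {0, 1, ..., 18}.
a(x)^(-1) ≡ 3x^3 + 4x^2 + 8x + 12 (mod f(x))

Since f is irreducible over F_19, F_19[x]/(f) is a field and a(x) ≠ 0 has an inverse. Apply the extended Euclidean algorithm to f(x) and a(x) in F_19[x]: f(x) = (13x + 14)·a(x) + (18x^2 + 5x + 10);  a(x) = (16x + 16)·(18x^2 + 5x + 10) + (16x + 4);  (18x^2 + 5x + 10) = (13x + 3)·(16x + 4) + (17). The last nonzero remainder is the constant 17 = gcd(f, a) in F_19. Back-substituting through the division chain expresses 17 = s(x)·a(x) + t(x)·f(x) with s(x) ≡ 13x^3 + 11x^2 + 3x + 14 (mod f), so (13x^3 + 11x^2 + 3x + 14)·a(x) ≡ 17 (mod f). Multiplying by 17^(-1) ≡ 9 in F_19 gives a(x)^(-1) ≡ 9·(13x^3 + 11x^2 + 3x + 14) ≡ 3x^3 + 4x^2 + 8x + 12 (mod f). Check: (3x^3 + 7x^2 + 9x + 12)·(3x^3 + 4x^2 + 8x + 12) = 9x^6 + 14x^5 + 3x^4 + 12x^3 + 14x^2 + 14x + 11 ≡ 1 (mod x^4 + 5x^2 + 2x + 7).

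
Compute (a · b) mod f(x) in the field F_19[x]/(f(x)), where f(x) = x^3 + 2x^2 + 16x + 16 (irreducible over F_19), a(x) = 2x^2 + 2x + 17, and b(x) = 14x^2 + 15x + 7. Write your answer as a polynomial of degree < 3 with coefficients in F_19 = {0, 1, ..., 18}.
a · b ≡ x^2 + 17x + 11 (mod f(x))

Multiply in F_19[x]: a(x)·b(x) = (2x^2 + 2x + 17)·(14x^2 + 15x + 7) = 9x^4 + x^3 + 16x^2 + 3x + 5. This has degree ≥ 3, so divide by f(x) over F_19: 9x^4 + x^3 + 16x^2 + 3x + 5 = (9x + 2)·(x^3 + 2x^2 + 16x + 16) + (x^2 + 17x + 11). Hence a·b ≡ x^2 + 17x + 11 (mod f). (F_19[x]/(f) is a field with 19^3 = 6859 elements since f is irreducible of degree 3.)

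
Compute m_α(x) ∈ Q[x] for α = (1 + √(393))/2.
m_α(x) = x^2 - x - 98

From 2α - 1 = √(393), squaring gives (2α - 1)^2 = 393, i.e. 4α^2 - 4α + 1 = 393, so α^2 - α + (1 - 393)/4 = 0. Since 393 ≡ 1 (mod 4), (1 - 393)/4 = -98 ∈ Z. The polynomial x^2 - x - 98 has discriminant 1 - 4·(-98) = 393, which is not a perfect square in Q (d = 393 is squarefree and ≠ 1), so x^2 - x - 98 is irreducible over Q. It is the minimal polynomial of α.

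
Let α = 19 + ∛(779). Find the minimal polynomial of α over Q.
m_α(x) = x^3 - 57x^2 + 1083x - 7638

Set β = α - 19 = ∛(779), so β^3 = 779. Then (α - 19)^3 - 779 = 0, i.e. α is a root of g(x) = (x - 19)^3 - 779 = x^3 - 57x^2 + 1083x - 7638. Since g(x) = h(x - 19) where h(x) = x^3 - 779, and h is irreducible over Q (because 779 is not a perfect cube, so h has no rational root, and a monic cubic with no rational root is irreducible), g is also irreducible (irreducibility is preserved under the substitution x → x - 19). Hence m_α(x) = x^3 - 57x^2 + 1083x - 7638.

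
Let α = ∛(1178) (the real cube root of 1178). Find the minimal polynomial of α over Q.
m_α(x) = x^3 - 1178

α satisfies α^3 = 1178, so x^3 - 1178 annihilates α. By the rational root test, a rational root p/q (in lowest terms) of x^3 - 1178 would satisfy p^3 = 1178 q^3, forcing q = 1 and p^3 = 1178; but 1178 is not a perfect cube, contradiction. A monic cubic over Q with no rational root is irreducible (any nontrivial factorization would include a linear factor). Hence x^3 - 1178 is the minimal polynomial of α, and in particular [Q(α):Q] = 3.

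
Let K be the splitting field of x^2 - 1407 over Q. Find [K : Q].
[K : Q] = 2

f(x) = x^2 - 1407 factors as (x - √1407)(x + √1407). The splitting field is K = Q(√1407). Since 1407 is squarefree and > 1, it is not a perfect square, so x^2 - 1407 is irreducible over Q and [Q(√1407) : Q] = 2. Hence [K : Q] = 2.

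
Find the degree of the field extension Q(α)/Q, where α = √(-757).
[Q(α):Q] = 2

[Q(α):Q] equals the degree of the minimal polynomial of α. Here α^2 = -757 and x^2 + 757 is irreducible (d = -757 is squarefree, ≠ 1, hence not a square), so deg(m_α) = 2. Thus [Q(α):Q] = 2.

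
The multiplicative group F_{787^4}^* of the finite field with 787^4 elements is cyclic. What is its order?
|F_{787^4}^*| = 383617958160

F_{787^4} has 787^4 = 383617958161 elements; its multiplicative group consists of all nonzero elements, so |F_{787^4}^*| = 383617958161 - 1 = 383617958160. (It is cyclic since any finite subgroup of the multiplicative group of a field is cyclic.)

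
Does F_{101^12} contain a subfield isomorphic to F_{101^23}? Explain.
No: F_{101^23} is not a subfield of F_{101^12}

F_{p^m} embeds in F_{p^n} iff m | n. Here 23 ∤ 12 (since 12 = 0·23 + 12 with remainder 12 ≠ 0), so F_{101^23} is not a subfield of F_{101^12}. Equivalently: if it were, the tower law would give 23 = [F_{101^23}:F_101] dividing [F_{101^12}:F_101] = 12, contradiction.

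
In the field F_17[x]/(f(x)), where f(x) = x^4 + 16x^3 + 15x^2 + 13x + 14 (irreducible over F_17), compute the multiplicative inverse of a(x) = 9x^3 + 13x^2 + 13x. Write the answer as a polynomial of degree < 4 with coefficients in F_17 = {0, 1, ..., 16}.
a(x)^(-1) ≡ 6x^3 + 12x^2 + 4x + 16 (mod f(x))

Since f is irreducible over F_17, F_17[x]/(f) is a field and a(x) ≠ 0 has an inverse. Apply the extended Euclidean algorithm to f(x) and a(x) in F_17[x]: f(x) = (2x + 14)·a(x) + (11x^2 + x + 14);  a(x) = (7x + 16)·(11x^2 + x + 14) + (x + 14);  (11x^2 + x + 14) = (11x)·(x + 14) + (14). The last nonzero remainder is the constant 14 = gcd(f, a) in F_17. Back-substituting through the division chain expresses 14 = s(x)·a(x) + t(x)·f(x) with s(x) ≡ 16x^3 + 15x^2 + 5x + 3 (mod f), so (16x^3 + 15x^2 + 5x + 3)·a(x) ≡ 14 (mod f). Multiplying by 14^(-1) ≡ 11 in F_17 gives a(x)^(-1) ≡ 11·(16x^3 + 15x^2 + 5x + 3) ≡ 6x^3 + 12x^2 + 4x + 16 (mod f). Check: (9x^3 + 13x^2 + 13x)·(6x^3 + 12x^2 + 4x + 16) = 3x^6 + 16x^5 + 15x^4 + 12x^3 + 5x^2 + 4x ≡ 1 (mod x^4 + 16x^3 + 15x^2 + 13x + 14).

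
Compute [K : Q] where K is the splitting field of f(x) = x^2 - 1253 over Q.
[K : Q] = 2

f(x) = x^2 - 1253 factors as (x - √1253)(x + √1253). The splitting field is K = Q(√1253). Since 1253 is squarefree and > 1, it is not a perfect square, so x^2 - 1253 is irreducible over Q and [Q(√1253) : Q] = 2. Hence [K : Q] = 2.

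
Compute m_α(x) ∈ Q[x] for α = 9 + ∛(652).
m_α(x) = x^3 - 27x^2 + 243x - 1381

Set β = α - 9 = ∛(652), so β^3 = 652. Then (α - 9)^3 - 652 = 0, i.e. α is a root of g(x) = (x - 9)^3 - 652 = x^3 - 27x^2 + 243x - 1381. Since g(x) = h(x - 9) where h(x) = x^3 - 652, and h is irreducible over Q (because 652 is not a perfect cube, so h has no rational root, and a monic cubic with no rational root is irreducible), g is also irreducible (irreducibility is preserved under the substitution x → x - 9). Hence m_α(x) = x^3 - 27x^2 + 243x - 1381.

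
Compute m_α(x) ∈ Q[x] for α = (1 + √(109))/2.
m_α(x) = x^2 - x - 27

From 2α - 1 = √(109), squaring gives (2α - 1)^2 = 109, i.e. 4α^2 - 4α + 1 = 109, so α^2 - α + (1 - 109)/4 = 0. Since 109 ≡ 1 (mod 4), (1 - 109)/4 = -27 ∈ Z. The polynomial x^2 - x - 27 has discriminant 1 - 4·(-27) = 109, which is not a perfect square in Q (d = 109 is squarefree and ≠ 1), so x^2 - x - 27 is irreducible over Q. It is the minimal polynomial of α.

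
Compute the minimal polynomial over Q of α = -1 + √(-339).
m_α(x) = x^2 + 2x + 340

From α + 1 = √(-339), squaring gives (α + 1)^2 = -339, i.e. α^2 + 2α + 1 = -339, so α^2 + 2α + 340 = 0. The discriminant of x^2 + 2x + 340 is (2)^2 - 4·(340) = 4 - 1360 = -1356, and 4·(-339) is not a perfect square in Q since -339 is squarefree and ≠ 1. Hence x^2 + 2x + 340 is irreducible over Q and is the minimal polynomial of α.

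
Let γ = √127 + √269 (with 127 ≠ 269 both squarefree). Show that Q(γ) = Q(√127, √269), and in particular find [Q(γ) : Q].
[Q(γ) : Q] = 4 (equivalently, Q(γ) = Q(√127, √269))

Obviously Q(γ) ⊆ Q(√127, √269), and [Q(√127, √269):Q] = 4 (since 127, 269 are distinct squarefree integers > 1 with 34163 not a perfect square). To show equality we compute the minimal polynomial of γ. From γ = √127 + √269: γ^2 = 127 + 2√(34163) + 269 = 396 + 2√(34163), so γ^2 - 396 = 2√(34163); squaring, (γ^2 - 396)^2 = 4·34163, i.e. γ^4 - 792γ^2 + 156816 - 136652 = 0, i.e. γ^4 - 792γ^2 + 20164 = 0. So γ is a root of x^4 - 792x^2 + 20164. This polynomial is irreducible over Q: it has no rational root (each ±√127 ± √269 is irrational), and any factorization into two quadratics over Q would force √(34163) ∈ Q (pairing opposite roots) or √127, √269 ∈ Q (other pairings), all impossible. Hence [Q(γ):Q] = 4 = [Q(√127, √269):Q], so Q(γ) = Q(√127, √269).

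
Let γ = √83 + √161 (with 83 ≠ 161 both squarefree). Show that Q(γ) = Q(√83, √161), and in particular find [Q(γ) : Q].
[Q(γ) : Q] = 4 (equivalently, Q(γ) = Q(√83, √161))

Obviously Q(γ) ⊆ Q(√83, √161), and [Q(√83, √161):Q] = 4 (since 83, 161 are distinct squarefree integers > 1 with 13363 not a perfect square). To show equality we compute the minimal polynomial of γ. From γ = √83 + √161: γ^2 = 83 + 2√(13363) + 161 = 244 + 2√(13363), so γ^2 - 244 = 2√(13363); squaring, (γ^2 - 244)^2 = 4·13363, i.e. γ^4 - 488γ^2 + 59536 - 53452 = 0, i.e. γ^4 - 488γ^2 + 6084 = 0. So γ is a root of x^4 - 488x^2 + 6084. This polynomial is irreducible over Q: it has no rational root (each ±√83 ± √161 is irrational), and any factorization into two quadratics over Q would force √(13363) ∈ Q (pairing opposite roots) or √83, √161 ∈ Q (other pairings), all impossible. Hence [Q(γ):Q] = 4 = [Q(√83, √161):Q], so Q(γ) = Q(√83, √161).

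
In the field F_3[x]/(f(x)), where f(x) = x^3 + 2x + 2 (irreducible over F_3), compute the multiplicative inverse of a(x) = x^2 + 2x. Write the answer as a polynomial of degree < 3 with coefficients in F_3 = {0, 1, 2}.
a(x)^(-1) ≡ x + 1 (mod f(x))

Since f is irreducible over F_3, F_3[x]/(f) is a field and a(x) ≠ 0 has an inverse. Apply the extended Euclidean algorithm to f(x) and a(x) in F_3[x]: f(x) = (x + 1)·a(x) + (2). The last nonzero remainder is the constant 2 = gcd(f, a) in F_3. Back-substituting through the division chain expresses 2 = s(x)·a(x) + t(x)·f(x) with s(x) ≡ 2x + 2 (mod f), so (2x + 2)·a(x) ≡ 2 (mod f). Multiplying by 2^(-1) ≡ 2 in F_3 gives a(x)^(-1) ≡ 2·(2x + 2) ≡ x + 1 (mod f). Check: (x^2 + 2x)·(x + 1) = x^3 + 2x ≡ 1 (mod x^3 + 2x + 2).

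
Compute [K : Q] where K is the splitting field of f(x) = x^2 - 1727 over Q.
[K : Q] = 2

f(x) = x^2 - 1727 factors as (x - √1727)(x + √1727). The splitting field is K = Q(√1727). Since 1727 is squarefree and > 1, it is not a perfect square, so x^2 - 1727 is irreducible over Q and [Q(√1727) : Q] = 2. Hence [K : Q] = 2.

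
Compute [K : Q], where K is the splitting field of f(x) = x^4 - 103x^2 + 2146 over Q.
[K : Q] = 4

Solving the quadratic in x^2: x^2 = (103 ± √(103^2 - 4·2146))/2 = (103 ± √2025)/2 = (103 ± 45)/2, giving x^2 = 74 or x^2 = 29. So f(x) = (x^2 - 74)(x^2 - 29) and the roots of f are ±√74, ±√29. Hence the splitting field is K = Q(√74, √29). Since 74 and 29 are distinct squarefree integers > 1, their product 2146 is not a perfect square, so √29 ∉ Q(√74). By the tower law [K:Q] = [Q(√74,√29):Q(√74)] · [Q(√74):Q] = 2 · 2 = 4.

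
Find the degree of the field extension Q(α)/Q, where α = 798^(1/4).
[Q(α):Q] = 4

α is a root of x^4 - 798. By Eisenstein's criterion at the prime p = 2 (which divides the constant term 798 but p^2 = 4 does not, since 798 is squarefree), x^4 - 798 is irreducible over Q. Hence [Q(α):Q] = 4.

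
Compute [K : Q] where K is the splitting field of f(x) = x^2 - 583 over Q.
[K : Q] = 2

f(x) = x^2 - 583 factors as (x - √583)(x + √583). The splitting field is K = Q(√583). Since 583 is squarefree and > 1, it is not a perfect square, so x^2 - 583 is irreducible over Q and [Q(√583) : Q] = 2. Hence [K : Q] = 2.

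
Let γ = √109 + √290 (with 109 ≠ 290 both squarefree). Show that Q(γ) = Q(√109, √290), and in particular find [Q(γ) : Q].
[Q(γ) : Q] = 4 (equivalently, Q(γ) = Q(√109, √290))

Obviously Q(γ) ⊆ Q(√109, √290), and [Q(√109, √290):Q] = 4 (since 109, 290 are distinct squarefree integers > 1 with 31610 not a perfect square). To show equality we compute the minimal polynomial of γ. From γ = √109 + √290: γ^2 = 109 + 2√(31610) + 290 = 399 + 2√(31610), so γ^2 - 399 = 2√(31610); squaring, (γ^2 - 399)^2 = 4·31610, i.e. γ^4 - 798γ^2 + 159201 - 126440 = 0, i.e. γ^4 - 798γ^2 + 32761 = 0. So γ is a root of x^4 - 798x^2 + 32761. This polynomial is irreducible over Q: it has no rational root (each ±√109 ± √290 is irrational), and any factorization into two quadratics over Q would force √(31610) ∈ Q (pairing opposite roots) or √109, √290 ∈ Q (other pairings), all impossible. Hence [Q(γ):Q] = 4 = [Q(√109, √290):Q], so Q(γ) = Q(√109, √290).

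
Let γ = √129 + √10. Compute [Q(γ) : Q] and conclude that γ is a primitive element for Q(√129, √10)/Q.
[Q(γ) : Q] = 4 (equivalently, Q(γ) = Q(√129, √10))

Obviously Q(γ) ⊆ Q(√129, √10), and [Q(√129, √10):Q] = 4 (since 129, 10 are distinct squarefree integers > 1 with 1290 not a perfect square). To show equality we compute the minimal polynomial of γ. From γ = √129 + √10: γ^2 = 129 + 2√(1290) + 10 = 139 + 2√(1290), so γ^2 - 139 = 2√(1290); squaring, (γ^2 - 139)^2 = 4·1290, i.e. γ^4 - 278γ^2 + 19321 - 5160 = 0, i.e. γ^4 - 278γ^2 + 14161 = 0. So γ is a root of x^4 - 278x^2 + 14161. This polynomial is irreducible over Q: it has no rational root (each ±√129 ± √10 is irrational), and any factorization into two quadratics over Q would force √(1290) ∈ Q (pairing opposite roots) or √129, √10 ∈ Q (other pairings), all impossible. Hence [Q(γ):Q] = 4 = [Q(√129, √10):Q], so Q(γ) = Q(√129, √10).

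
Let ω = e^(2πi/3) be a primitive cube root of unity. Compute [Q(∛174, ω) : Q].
[Q(∛174, ω) : Q] = 6

[Q(∛174):Q] = 3 (min poly x^3 - 174, irreducible since 174 is not a perfect cube). [Q(ω):Q] = 2 (min poly x^2 + x + 1). Since Q(∛174) ⊂ R and ω ∉ R, we have ω ∉ Q(∛174), so x^2 + x + 1 remains irreducible over Q(∛174) and [Q(∛174, ω) : Q(∛174)] = 2. By the tower law, [Q(∛174, ω) : Q] = 3 · 2 = 6. (In fact Q(∛174, ω) is the splitting field of x^3 - 174 over Q.)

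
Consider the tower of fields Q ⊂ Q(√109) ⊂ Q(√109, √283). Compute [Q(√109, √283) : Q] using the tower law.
[Q(√109, √283) : Q] = 4

[Q(√109):Q] = 2 (min poly x^2 - 109, irreducible since 109 is squarefree > 1). For the top step, suppose √283 ∈ Q(√109), say √283 = c + d√109 with c, d ∈ Q. Squaring: 283 = c^2 + 109d^2 + 2cd√109. Since √109 ∉ Q this forces 2cd = 0. If d = 0 then √283 = c ∈ Q, contradicting 283 squarefree > 1. If c = 0 then 283 = 109d^2, so 109·283 = (109d)^2 is a perfect square in Q — but 109·283 = 30847 is not a perfect square (since 109 and 283 are distinct squarefree integers). Contradiction. Hence √283 ∉ Q(√109), so x^2 - 283 stays irreducible over Q(√109) and [Q(√109, √283) : Q(√109)] = 2. By the tower law, [Q(√109, √283) : Q] = 2 · 2 = 4.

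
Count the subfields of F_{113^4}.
F_{113^4} has 3 subfields

The subfields of F_{p^n} are exactly the fields F_{p^d} for d | n (each is the fixed field of the unique index-d subgroup of Gal(F_{p^n}/F_p) ≅ Z/nZ). The divisors of n = 4 are {1, 2, 4}, giving 3 subfields: F_{113^1}, F_{113^2}, F_{113^4}.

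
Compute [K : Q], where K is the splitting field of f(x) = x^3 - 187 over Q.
[K : Q] = 6

The roots of x^3 - 187 are ∛187, ω∛187, ω^2∛187 where ω = e^(2πi/3) is a primitive cube root of unity, so K = Q(∛187, ω). Now [Q(∛187):Q] = 3 (since 187 is not a perfect cube, x^3 - 187 is irreducible) and [Q(ω):Q] = 2. Both 2 and 3 divide [K:Q], and [K:Q] ≤ 3·2 = 6, so [K:Q] = 6. (Equivalently: Q(∛187) ⊂ R but ω ∉ R, so [K : Q(∛187)] = 2.)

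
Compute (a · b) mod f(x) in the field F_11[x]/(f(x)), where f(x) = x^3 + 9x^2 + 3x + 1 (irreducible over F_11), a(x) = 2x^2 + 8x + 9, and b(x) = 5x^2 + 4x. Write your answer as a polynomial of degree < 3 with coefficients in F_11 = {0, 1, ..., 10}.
a · b ≡ 7x^2 + 9x + 9 (mod f(x))

Multiply in F_11[x]: a(x)·b(x) = (2x^2 + 8x + 9)·(5x^2 + 4x) = 10x^4 + 4x^3 + 3x. This has degree ≥ 3, so divide by f(x) over F_11: 10x^4 + 4x^3 + 3x = (10x + 2)·(x^3 + 9x^2 + 3x + 1) + (7x^2 + 9x + 9). Hence a·b ≡ 7x^2 + 9x + 9 (mod f). (F_11[x]/(f) is a field with 11^3 = 1331 elements since f is irreducible of degree 3.)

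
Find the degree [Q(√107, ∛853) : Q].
[Q(√107, ∛853) : Q] = 6

Let L = Q(√107, ∛853). Since Q(√107) ⊂ L and [Q(√107):Q] = 2, the tower law gives 2 | [L:Q]. Likewise Q(∛853) ⊂ L with [Q(∛853):Q] = 3 (because 853 is not a perfect cube), so 3 | [L:Q]. As gcd(2,3) = 1, [L:Q] is divisible by 6. Conversely L is generated over Q by √107 and ∛853, so [L:Q] ≤ 2·3 = 6. Therefore [Q(√107, ∛853) : Q] = 6.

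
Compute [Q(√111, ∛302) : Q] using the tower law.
[Q(√111, ∛302) : Q] = 6

Let L = Q(√111, ∛302). Since Q(√111) ⊂ L and [Q(√111):Q] = 2, the tower law gives 2 | [L:Q]. Likewise Q(∛302) ⊂ L with [Q(∛302):Q] = 3 (because 302 is not a perfect cube), so 3 | [L:Q]. As gcd(2,3) = 1, [L:Q] is divisible by 6. Conversely L is generated over Q by √111 and ∛302, so [L:Q] ≤ 2·3 = 6. Therefore [Q(√111, ∛302) : Q] = 6.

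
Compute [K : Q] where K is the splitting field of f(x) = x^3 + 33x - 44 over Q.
[K : Q] = 6

By the rational root test, any rational root of the monic integer polynomial f(x) = x^3 + 33x - 44 must be an integer dividing the constant term -44, i.e. one of ±{1, 2, 4, 11, 22, 44}. Evaluating: f(1) = -10, f(-1) = -78, f(2) = 30, f(-2) = -118, f(4) = 152, f(-4) = -240, f(11) = 1650, f(-11) = -1738, f(22) = 11330, f(-22) = -11418, f(44) = 86592, f(-44) = -86680; none is 0, so f has no rational root and is therefore irreducible over Q (a cubic with no linear factor over a field is irreducible). For an irreducible cubic, the Galois group is A_3 or S_3 according as the discriminant disc(f) = -4a^3 - 27b^2 = -4·(33)^3 - 27·(-44)^2 = -196020 is or is not a square in Q. Here disc(f) = -196020 is not a perfect square in Q, so the Galois group of f over Q is not contained in A_3 and must be all of S_3. The splitting field has degree |S_3| = 6 over Q, so [K : Q] = 6.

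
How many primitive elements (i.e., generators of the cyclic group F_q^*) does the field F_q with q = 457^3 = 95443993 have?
There are φ(95443992) = 25831872 primitive elements

F_q^* is cyclic of order q - 1 = 95443992. A cyclic group of order m has exactly φ(m) generators. Here m = 95443992 = 2^3 · 3^2 · 7 · 19 · 9967, so the number of primitive elements is φ(95443992) = 25831872.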